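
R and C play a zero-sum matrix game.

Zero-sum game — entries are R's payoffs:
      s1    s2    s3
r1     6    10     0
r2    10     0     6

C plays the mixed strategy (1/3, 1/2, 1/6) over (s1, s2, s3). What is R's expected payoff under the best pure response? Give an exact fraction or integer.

r1: (6)·(1/3) + (10)·(1/2) + (0)·(1/6) = 7.
r2: (10)·(1/3) + (0)·(1/2) + (6)·(1/6) = 13/3.
The best pure response is r1 with expected payoff 7.

7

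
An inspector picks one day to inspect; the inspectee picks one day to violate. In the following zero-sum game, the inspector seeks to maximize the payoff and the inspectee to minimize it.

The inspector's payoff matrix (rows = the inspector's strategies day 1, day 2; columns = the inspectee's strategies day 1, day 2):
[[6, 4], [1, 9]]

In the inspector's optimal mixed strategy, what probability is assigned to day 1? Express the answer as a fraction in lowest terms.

Row minima are 4 and 1, so the inspector's maximin is 4; column maxima are 6 and 9, so the inspectee's minimax is 6. These differ, so the equilibrium is in mixed strategies.
Let the inspector play day 1 with probability p. The inspectee is indifferent when 6p + (1−p) = 4p + 9(1−p), giving p = 4/5.

4/5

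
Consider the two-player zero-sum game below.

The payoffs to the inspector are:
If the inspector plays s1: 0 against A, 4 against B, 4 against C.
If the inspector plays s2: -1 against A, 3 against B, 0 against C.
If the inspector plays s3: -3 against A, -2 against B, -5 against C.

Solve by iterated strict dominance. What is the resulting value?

Row s2 is strictly dominated by row s1 (0>-1, 4>3, 4>0); eliminate s2.
Column B is strictly dominated by A for the inspectee (0<4, -3<-2); eliminate B.
Row s3 is strictly dominated by row s1 (0>-3, 4>-5); eliminate s3.
Column C is strictly dominated by A for the inspectee (0<4); eliminate C.
Only (s1, A) remains, with payoff 0.

0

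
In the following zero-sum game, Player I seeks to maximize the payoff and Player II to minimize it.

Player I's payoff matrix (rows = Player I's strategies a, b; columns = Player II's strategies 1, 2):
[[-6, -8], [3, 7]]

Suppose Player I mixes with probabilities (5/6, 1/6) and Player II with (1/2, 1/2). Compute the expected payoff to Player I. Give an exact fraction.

-5

Against (1/2, 1/2), each row's expected payoff is a: -7; b: 5.
Taking the (5/6, 1/6)-weighted average: (5/6)·(-7) + (1/6)·(5) = -5.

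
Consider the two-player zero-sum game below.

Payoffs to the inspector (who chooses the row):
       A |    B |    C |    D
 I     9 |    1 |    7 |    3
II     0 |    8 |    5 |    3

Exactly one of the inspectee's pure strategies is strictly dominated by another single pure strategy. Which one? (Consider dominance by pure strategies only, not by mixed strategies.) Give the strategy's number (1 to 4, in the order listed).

The inspectee prefers columns that give the inspector less. Compare C with D: 3 < 7, 3 < 5.
So D strictly dominates C for the inspectee; C is strictly dominated.

3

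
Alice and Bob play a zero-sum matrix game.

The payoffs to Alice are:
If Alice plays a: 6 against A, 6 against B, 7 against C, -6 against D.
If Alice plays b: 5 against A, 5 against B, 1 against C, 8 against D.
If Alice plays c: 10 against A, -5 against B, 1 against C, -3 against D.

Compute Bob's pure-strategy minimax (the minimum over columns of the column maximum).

The worst case (largest entry) in each column is A: 10, B: 6, C: 7, D: 8.
The best (smallest) of these is 6.

6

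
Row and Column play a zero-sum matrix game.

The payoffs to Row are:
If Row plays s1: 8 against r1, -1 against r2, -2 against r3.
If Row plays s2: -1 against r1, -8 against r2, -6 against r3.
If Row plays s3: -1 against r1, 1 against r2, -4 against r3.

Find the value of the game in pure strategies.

Row minima: -2, -8, -4 → Row's maximin is -2.
Column maxima: 8, 1, -2 → Column's minimax is -2.
They coincide at (s1, r3), so the value is -2.

-2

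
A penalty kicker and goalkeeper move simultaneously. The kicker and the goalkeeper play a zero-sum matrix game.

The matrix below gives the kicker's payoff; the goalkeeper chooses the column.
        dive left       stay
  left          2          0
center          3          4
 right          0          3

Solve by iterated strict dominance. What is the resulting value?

3

Row right is strictly dominated by row center (3>0, 4>3); eliminate right.
Row left is strictly dominated by row center (3>2, 4>0); eliminate left.
Column stay is strictly dominated by dive left for the goalkeeper (3<4); eliminate stay.
Only (center, dive left) remains, with payoff 3.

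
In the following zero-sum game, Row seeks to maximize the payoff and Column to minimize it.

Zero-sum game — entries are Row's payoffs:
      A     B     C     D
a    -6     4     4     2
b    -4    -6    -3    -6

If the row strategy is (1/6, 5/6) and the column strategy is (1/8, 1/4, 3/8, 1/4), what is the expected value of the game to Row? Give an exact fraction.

-167/48

Against (1/8, 1/4, 3/8, 1/4), each row's expected payoff is a: 9/4; b: -37/8.
Taking the (1/6, 5/6)-weighted average: (1/6)·(9/4) + (5/6)·(-37/8) = -167/48.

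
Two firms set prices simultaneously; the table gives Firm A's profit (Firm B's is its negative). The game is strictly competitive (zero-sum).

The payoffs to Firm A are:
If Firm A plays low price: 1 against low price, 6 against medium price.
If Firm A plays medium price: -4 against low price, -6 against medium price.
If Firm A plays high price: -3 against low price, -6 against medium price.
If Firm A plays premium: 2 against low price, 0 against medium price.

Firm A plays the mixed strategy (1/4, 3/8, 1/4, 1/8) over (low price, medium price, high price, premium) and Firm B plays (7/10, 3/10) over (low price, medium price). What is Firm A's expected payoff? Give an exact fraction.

Against (7/10, 3/10), each row's expected payoff is low price: 5/2; medium price: -23/5; high price: -39/10; premium: 7/5.
Taking the (1/4, 3/8, 1/4, 1/8)-weighted average: (1/4)·(5/2) + (3/8)·(-23/5) + (1/4)·(-39/10) + (1/8)·(7/5) = -19/10.

-19/10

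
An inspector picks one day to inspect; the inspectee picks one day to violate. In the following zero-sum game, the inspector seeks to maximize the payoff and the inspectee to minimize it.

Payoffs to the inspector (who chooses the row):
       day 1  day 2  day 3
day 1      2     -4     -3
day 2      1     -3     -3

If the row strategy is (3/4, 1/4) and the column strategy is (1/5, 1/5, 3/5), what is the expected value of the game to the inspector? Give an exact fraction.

Against (1/5, 1/5, 3/5), each row's expected payoff is day 1: -11/5; day 2: -11/5.
Taking the (3/4, 1/4)-weighted average: (3/4)·(-11/5) + (1/4)·(-11/5) = -11/5.

-11/5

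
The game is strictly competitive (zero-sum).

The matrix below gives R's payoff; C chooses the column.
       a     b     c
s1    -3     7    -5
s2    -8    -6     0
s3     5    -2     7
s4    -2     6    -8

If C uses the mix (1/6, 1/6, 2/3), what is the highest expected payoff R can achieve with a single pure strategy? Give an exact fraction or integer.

s1: (-3)·(1/6) + (7)·(1/6) + (-5)·(2/3) = -8/3.
s2: (-8)·(1/6) + (-6)·(1/6) + (0)·(2/3) = -7/3.
s3: (5)·(1/6) + (-2)·(1/6) + (7)·(2/3) = 31/6.
s4: (-2)·(1/6) + (6)·(1/6) + (-8)·(2/3) = -14/3.
The best pure response is s3 with expected payoff 31/6.

31/6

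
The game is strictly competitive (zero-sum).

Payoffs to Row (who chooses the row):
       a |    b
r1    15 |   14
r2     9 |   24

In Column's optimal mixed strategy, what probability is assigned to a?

Row minima are 14 and 9, so Row's maximin is 14; column maxima are 15 and 24, so Column's minimax is 15. These differ, so the equilibrium is in mixed strategies.
Let Column play a with probability q. Row is indifferent when 15q + 14(1−q) = 9q + 24(1−q), giving q = 5/8.

5/8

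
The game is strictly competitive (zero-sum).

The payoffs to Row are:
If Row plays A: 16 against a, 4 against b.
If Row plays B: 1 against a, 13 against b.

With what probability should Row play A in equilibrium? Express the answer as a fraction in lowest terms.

Row minima are 4 and 1, so Row's maximin is 4; column maxima are 16 and 13, so Column's minimax is 13. These differ, so the equilibrium is in mixed strategies.
Let Row play A with probability p. Column is indifferent when 16p + (1−p) = 4p + 13(1−p), giving p = 1/2.

1/2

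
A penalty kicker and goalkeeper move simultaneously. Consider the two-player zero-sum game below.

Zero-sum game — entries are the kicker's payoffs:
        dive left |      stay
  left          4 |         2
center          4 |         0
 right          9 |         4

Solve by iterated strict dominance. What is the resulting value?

4

Column dive left is strictly dominated by stay for the goalkeeper (2<4, 0<4, 4<9); eliminate dive left.
Row center is strictly dominated by row left (2>0); eliminate center.
Row left is strictly dominated by row right (4>2); eliminate left.
Only (right, stay) remains, with payoff 4.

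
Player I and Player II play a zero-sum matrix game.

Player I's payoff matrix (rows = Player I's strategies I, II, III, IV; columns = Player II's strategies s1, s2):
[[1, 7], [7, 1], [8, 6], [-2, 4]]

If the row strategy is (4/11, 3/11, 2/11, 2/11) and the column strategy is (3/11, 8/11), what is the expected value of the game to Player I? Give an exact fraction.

519/121

Against (3/11, 8/11), each row's expected payoff is I: 59/11; II: 29/11; III: 72/11; IV: 26/11.
Taking the (4/11, 3/11, 2/11, 2/11)-weighted average: (4/11)·(59/11) + (3/11)·(29/11) + (2/11)·(72/11) + (2/11)·(26/11) = 519/121.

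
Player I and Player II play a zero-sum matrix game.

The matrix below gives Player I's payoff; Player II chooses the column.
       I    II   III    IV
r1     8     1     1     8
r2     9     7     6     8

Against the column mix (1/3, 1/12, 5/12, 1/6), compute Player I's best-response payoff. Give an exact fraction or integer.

89/12

r1: (8)·(1/3) + (1)·(1/12) + (1)·(5/12) + (8)·(1/6) = 9/2.
r2: (9)·(1/3) + (7)·(1/12) + (6)·(5/12) + (8)·(1/6) = 89/12.
The best pure response is r2 with expected payoff 89/12.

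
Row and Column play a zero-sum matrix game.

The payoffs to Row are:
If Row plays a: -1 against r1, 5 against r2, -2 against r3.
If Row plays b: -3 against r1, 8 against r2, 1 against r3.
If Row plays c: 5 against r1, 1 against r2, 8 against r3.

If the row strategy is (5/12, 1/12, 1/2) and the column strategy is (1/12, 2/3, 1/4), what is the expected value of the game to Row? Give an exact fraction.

Against (1/12, 2/3, 1/4), each row's expected payoff is a: 11/4; b: 16/3; c: 37/12.
Taking the (5/12, 1/12, 1/2)-weighted average: (5/12)·(11/4) + (1/12)·(16/3) + (1/2)·(37/12) = 451/144.

451/144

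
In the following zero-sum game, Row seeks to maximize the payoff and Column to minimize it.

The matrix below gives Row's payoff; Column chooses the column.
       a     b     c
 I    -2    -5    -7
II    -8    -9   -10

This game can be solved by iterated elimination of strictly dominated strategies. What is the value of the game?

Column a is strictly dominated by b for Column (-5<-2, -9<-8); eliminate a.
Row II is strictly dominated by row I (-5>-9, -7>-10); eliminate II.
Column b is strictly dominated by c for Column (-7<-5); eliminate b.
Only (I, c) remains, with payoff -7.

-7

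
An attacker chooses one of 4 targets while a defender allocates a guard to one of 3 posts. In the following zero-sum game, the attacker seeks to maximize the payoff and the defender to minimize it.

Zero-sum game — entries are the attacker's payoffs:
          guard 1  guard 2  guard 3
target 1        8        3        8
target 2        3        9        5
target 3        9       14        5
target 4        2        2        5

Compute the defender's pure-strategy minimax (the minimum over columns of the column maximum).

8

The worst case (largest entry) in each column is guard 1: 9, guard 2: 14, guard 3: 8.
The best (smallest) of these is 8.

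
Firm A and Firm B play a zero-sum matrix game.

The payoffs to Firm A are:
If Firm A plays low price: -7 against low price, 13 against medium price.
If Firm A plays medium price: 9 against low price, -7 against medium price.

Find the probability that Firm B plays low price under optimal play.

Row minima are -7 and -7, so Firm A's maximin is -7; column maxima are 9 and 13, so Firm B's minimax is 9. These differ, so the equilibrium is in mixed strategies.
Let Firm B play low price with probability q. Firm A is indifferent when −7q + 13(1−q) = 9q − 7(1−q), giving q = 5/9.

5/9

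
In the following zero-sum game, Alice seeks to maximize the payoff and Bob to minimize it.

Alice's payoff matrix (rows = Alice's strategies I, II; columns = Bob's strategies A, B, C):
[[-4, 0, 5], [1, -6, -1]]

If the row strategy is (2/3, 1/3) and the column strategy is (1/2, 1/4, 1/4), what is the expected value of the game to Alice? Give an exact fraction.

-11/12

Against (1/2, 1/4, 1/4), each row's expected payoff is I: -3/4; II: -5/4.
Taking the (2/3, 1/3)-weighted average: (2/3)·(-3/4) + (1/3)·(-5/4) = -11/12.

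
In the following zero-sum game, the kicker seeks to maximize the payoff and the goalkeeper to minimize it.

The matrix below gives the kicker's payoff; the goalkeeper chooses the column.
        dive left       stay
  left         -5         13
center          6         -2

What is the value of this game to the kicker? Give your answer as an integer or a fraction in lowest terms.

Row minima are -5 and -2, so the kicker's maximin is -2; column maxima are 6 and 13, so the goalkeeper's minimax is 6. These differ, so the equilibrium is in mixed strategies.
Let the kicker play left with probability p. The goalkeeper is indifferent when −5p + 6(1−p) = 13p − 2(1−p), giving p = 4/13.
Let the goalkeeper play dive left with probability q. The kicker is indifferent when −5q + 13(1−q) = 6q − 2(1−q), giving q = 15/26.
The value is -5·(15/26) + (13)·(11/26) = 34/13.

34/13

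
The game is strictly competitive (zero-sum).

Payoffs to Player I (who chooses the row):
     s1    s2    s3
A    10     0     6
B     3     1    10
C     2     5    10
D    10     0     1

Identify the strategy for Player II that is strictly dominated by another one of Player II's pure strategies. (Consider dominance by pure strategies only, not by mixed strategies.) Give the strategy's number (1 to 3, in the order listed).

3

Player II prefers columns that give Player I less. Compare s3 with s2: 0 < 6, 1 < 10, 5 < 10, 0 < 1.
So s2 strictly dominates s3 for Player II; s3 is strictly dominated.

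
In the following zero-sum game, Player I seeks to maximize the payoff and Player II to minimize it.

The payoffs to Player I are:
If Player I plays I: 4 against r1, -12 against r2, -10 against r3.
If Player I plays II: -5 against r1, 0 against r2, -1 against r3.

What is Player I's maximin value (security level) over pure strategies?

-5

The worst-case payoff for each row is I: -12, II: -5.
The best of these is -5.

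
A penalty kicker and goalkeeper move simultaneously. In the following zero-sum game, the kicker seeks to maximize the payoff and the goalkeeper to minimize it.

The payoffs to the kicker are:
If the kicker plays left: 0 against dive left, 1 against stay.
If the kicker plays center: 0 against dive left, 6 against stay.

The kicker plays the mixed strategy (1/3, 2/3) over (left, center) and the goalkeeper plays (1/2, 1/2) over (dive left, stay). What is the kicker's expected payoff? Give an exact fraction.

Against (1/2, 1/2), each row's expected payoff is left: 1/2; center: 3.
Taking the (1/3, 2/3)-weighted average: (1/3)·(1/2) + (2/3)·(3) = 13/6.

13/6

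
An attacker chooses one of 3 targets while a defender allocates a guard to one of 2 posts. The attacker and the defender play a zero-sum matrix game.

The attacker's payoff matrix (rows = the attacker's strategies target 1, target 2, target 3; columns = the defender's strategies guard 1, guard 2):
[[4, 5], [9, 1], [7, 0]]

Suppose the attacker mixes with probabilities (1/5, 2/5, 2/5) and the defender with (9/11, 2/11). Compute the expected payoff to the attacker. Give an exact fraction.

Against (9/11, 2/11), each row's expected payoff is target 1: 46/11; target 2: 83/11; target 3: 63/11.
Taking the (1/5, 2/5, 2/5)-weighted average: (1/5)·(46/11) + (2/5)·(83/11) + (2/5)·(63/11) = 338/55.

338/55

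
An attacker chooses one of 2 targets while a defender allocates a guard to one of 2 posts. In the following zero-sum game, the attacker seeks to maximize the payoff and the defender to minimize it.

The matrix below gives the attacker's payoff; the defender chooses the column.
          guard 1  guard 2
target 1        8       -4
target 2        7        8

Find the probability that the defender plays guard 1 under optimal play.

Row minima are -4 and 7, so the attacker's maximin is 7; column maxima are 8 and 8, so the defender's minimax is 8. These differ, so the equilibrium is in mixed strategies.
Let the defender play guard 1 with probability q. The attacker is indifferent when 8q − 4(1−q) = 7q + 8(1−q), giving q = 12/13.

12/13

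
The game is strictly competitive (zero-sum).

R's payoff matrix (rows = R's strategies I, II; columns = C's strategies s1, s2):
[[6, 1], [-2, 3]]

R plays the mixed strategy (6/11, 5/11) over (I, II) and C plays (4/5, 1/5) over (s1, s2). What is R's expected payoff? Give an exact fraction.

Against (4/5, 1/5), each row's expected payoff is I: 5; II: -1.
Taking the (6/11, 5/11)-weighted average: (6/11)·(5) + (5/11)·(-1) = 25/11.

25/11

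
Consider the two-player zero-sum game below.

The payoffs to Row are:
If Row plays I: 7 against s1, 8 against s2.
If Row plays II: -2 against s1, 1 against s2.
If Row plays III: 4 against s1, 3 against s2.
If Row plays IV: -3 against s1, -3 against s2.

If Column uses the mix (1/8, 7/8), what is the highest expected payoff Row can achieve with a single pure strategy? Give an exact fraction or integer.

I: (7)·(1/8) + (8)·(7/8) = 63/8.
II: (-2)·(1/8) + (1)·(7/8) = 5/8.
III: (4)·(1/8) + (3)·(7/8) = 25/8.
IV: (-3)·(1/8) + (-3)·(7/8) = -3.
The best pure response is I with expected payoff 63/8.

63/8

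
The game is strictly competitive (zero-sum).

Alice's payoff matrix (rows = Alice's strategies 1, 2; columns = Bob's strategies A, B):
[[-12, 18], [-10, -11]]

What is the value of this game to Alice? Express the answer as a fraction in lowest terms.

Row minima are -12 and -11, so Alice's maximin is -11; column maxima are -10 and 18, so Bob's minimax is -10. These differ, so the equilibrium is in mixed strategies.
Let Alice play 1 with probability p. Bob is indifferent when −12p − 10(1−p) = 18p − 11(1−p), giving p = 1/31.
Let Bob play A with probability q. Alice is indifferent when −12q + 18(1−q) = −10q − 11(1−q), giving q = 29/31.
The value is -12·(29/31) + (18)·(2/31) = -312/31.

-312/31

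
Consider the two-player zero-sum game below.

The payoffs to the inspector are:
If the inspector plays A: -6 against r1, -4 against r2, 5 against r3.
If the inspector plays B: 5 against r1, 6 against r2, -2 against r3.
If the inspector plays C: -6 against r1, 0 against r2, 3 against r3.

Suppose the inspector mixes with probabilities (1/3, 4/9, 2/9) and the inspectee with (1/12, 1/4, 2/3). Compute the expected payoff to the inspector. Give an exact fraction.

65/54

Against (1/12, 1/4, 2/3), each row's expected payoff is A: 11/6; B: 7/12; C: 3/2.
Taking the (1/3, 4/9, 2/9)-weighted average: (1/3)·(11/6) + (4/9)·(7/12) + (2/9)·(3/2) = 65/54.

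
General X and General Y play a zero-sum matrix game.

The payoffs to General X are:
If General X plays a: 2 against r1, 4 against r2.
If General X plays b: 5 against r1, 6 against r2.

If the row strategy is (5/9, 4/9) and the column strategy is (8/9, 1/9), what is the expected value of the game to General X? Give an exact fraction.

Against (8/9, 1/9), each row's expected payoff is a: 20/9; b: 46/9.
Taking the (5/9, 4/9)-weighted average: (5/9)·(20/9) + (4/9)·(46/9) = 284/81.

284/81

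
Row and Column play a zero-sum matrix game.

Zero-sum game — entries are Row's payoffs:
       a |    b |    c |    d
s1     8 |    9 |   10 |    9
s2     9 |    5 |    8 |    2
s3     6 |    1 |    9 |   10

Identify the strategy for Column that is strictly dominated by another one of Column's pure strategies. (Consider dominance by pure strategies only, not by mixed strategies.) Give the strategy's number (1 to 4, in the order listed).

3

Column prefers columns that give Row less. Compare c with b: 9 < 10, 5 < 8, 1 < 9.
So b strictly dominates c for Column; c is strictly dominated.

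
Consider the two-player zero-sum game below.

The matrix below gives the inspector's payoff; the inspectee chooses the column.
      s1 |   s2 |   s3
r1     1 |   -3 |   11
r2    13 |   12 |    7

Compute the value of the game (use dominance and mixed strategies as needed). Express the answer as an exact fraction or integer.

153/19

Column s1 is strictly dominated by s2 for the inspectee (it gives the inspector more in every row).
The remaining 2×2 game on (r1, r2) × (s2, s3) has no saddle point. Let the inspector play r1 with probability p; indifference gives −3p + 12(1−p) = 11p + 7(1−p), so p = 5/19.
Similarly the inspectee's optimal q on s2 is 4/19, and the value is -3·(4/19) + (11)·(15/19) = 153/19.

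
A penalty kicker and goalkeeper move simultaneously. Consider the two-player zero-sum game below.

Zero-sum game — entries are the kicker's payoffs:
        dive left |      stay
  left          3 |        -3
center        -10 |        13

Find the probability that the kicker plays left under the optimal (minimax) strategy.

Row minima are -3 and -10, so the kicker's maximin is -3; column maxima are 3 and 13, so the goalkeeper's minimax is 3. These differ, so the equilibrium is in mixed strategies.
Let the kicker play left with probability p. The goalkeeper is indifferent when 3p − 10(1−p) = −3p + 13(1−p), giving p = 23/29.

23/29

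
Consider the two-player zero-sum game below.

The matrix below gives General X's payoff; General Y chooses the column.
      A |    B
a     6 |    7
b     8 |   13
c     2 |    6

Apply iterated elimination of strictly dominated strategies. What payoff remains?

8

Column B is strictly dominated by A for General Y (6<7, 8<13, 2<6); eliminate B.
Row a is strictly dominated by row b (8>6); eliminate a.
Row c is strictly dominated by row b (8>2); eliminate c.
Only (b, A) remains, with payoff 8.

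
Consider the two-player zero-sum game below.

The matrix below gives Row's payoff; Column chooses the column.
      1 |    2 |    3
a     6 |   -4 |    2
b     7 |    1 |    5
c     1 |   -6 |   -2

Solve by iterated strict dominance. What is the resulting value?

1

Row a is strictly dominated by row b (7>6, 1>-4, 5>2); eliminate a.
Row c is strictly dominated by row b (7>1, 1>-6, 5>-2); eliminate c.
Column 3 is strictly dominated by 2 for Column (1<5); eliminate 3.
Column 1 is strictly dominated by 2 for Column (1<7); eliminate 1.
Only (b, 2) remains, with payoff 1.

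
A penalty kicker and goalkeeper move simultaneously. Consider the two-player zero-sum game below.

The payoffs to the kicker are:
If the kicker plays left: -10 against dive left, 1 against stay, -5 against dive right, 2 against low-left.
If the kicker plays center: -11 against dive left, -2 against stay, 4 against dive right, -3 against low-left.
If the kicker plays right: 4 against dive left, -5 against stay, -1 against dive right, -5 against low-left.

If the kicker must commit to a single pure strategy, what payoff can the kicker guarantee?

-5

The worst-case payoff for each row is left: -10, center: -11, right: -5.
The best of these is -5.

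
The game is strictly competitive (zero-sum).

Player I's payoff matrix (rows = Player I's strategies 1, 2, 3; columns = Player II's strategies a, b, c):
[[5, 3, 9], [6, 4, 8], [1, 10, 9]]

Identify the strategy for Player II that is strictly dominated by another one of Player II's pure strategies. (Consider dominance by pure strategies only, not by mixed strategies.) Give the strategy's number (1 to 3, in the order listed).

Player II prefers columns that give Player I less. Compare c with a: 5 < 9, 6 < 8, 1 < 9.
So a strictly dominates c for Player II; c is strictly dominated.

3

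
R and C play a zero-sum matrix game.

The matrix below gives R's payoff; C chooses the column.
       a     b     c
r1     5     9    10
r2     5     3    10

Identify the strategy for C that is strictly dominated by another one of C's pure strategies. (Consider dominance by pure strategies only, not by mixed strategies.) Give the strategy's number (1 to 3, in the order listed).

C prefers columns that give R less. Compare c with a: 5 < 10, 5 < 10.
So a strictly dominates c for C; c is strictly dominated.

3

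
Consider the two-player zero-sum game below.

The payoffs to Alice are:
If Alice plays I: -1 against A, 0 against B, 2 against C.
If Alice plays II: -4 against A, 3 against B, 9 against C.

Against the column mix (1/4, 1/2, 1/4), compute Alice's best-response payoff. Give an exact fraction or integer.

I: (-1)·(1/4) + (0)·(1/2) + (2)·(1/4) = 1/4.
II: (-4)·(1/4) + (3)·(1/2) + (9)·(1/4) = 11/4.
The best pure response is II with expected payoff 11/4.

11/4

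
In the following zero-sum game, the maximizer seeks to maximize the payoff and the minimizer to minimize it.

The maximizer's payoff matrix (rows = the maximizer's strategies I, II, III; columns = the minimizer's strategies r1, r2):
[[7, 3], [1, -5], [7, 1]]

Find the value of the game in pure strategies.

3

Row minima: 3, -5, 1 → the maximizer's maximin is 3.
Column maxima: 7, 3 → the minimizer's minimax is 3.
They coincide at (I, r2), so the value is 3.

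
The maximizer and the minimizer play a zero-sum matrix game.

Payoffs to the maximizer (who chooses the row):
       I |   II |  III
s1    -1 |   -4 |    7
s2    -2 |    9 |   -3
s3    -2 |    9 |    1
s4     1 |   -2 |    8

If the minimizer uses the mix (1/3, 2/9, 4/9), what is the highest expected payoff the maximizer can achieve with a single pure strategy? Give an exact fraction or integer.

s1: (-1)·(1/3) + (-4)·(2/9) + (7)·(4/9) = 17/9.
s2: (-2)·(1/3) + (9)·(2/9) + (-3)·(4/9) = 0.
s3: (-2)·(1/3) + (9)·(2/9) + (1)·(4/9) = 16/9.
s4: (1)·(1/3) + (-2)·(2/9) + (8)·(4/9) = 31/9.
The best pure response is s4 with expected payoff 31/9.

31/9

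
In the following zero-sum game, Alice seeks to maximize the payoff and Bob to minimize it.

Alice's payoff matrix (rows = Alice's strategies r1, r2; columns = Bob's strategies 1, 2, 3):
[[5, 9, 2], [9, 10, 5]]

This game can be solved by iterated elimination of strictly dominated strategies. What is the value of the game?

5

Column 2 is strictly dominated by 1 for Bob (5<9, 9<10); eliminate 2.
Column 1 is strictly dominated by 3 for Bob (2<5, 5<9); eliminate 1.
Row r1 is strictly dominated by row r2 (5>2); eliminate r1.
Only (r2, 3) remains, with payoff 5.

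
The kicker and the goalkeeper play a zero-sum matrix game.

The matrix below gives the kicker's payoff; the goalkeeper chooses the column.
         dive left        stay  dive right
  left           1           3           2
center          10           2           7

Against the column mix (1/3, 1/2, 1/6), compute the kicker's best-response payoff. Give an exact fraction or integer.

left: (1)·(1/3) + (3)·(1/2) + (2)·(1/6) = 13/6.
center: (10)·(1/3) + (2)·(1/2) + (7)·(1/6) = 11/2.
The best pure response is center with expected payoff 11/2.

11/2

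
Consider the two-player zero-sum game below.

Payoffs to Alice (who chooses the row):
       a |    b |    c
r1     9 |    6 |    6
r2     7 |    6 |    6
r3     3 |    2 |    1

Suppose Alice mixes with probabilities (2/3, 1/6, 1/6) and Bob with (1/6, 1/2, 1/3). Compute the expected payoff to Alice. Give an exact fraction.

17/3

Against (1/6, 1/2, 1/3), each row's expected payoff is r1: 13/2; r2: 37/6; r3: 11/6.
Taking the (2/3, 1/6, 1/6)-weighted average: (2/3)·(13/2) + (1/6)·(37/6) + (1/6)·(11/6) = 17/3.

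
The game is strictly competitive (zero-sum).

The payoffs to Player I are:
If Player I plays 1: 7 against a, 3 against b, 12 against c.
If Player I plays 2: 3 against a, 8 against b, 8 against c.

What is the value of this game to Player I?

47/9

Column c is strictly dominated by a for Player II (it gives Player I more in every row).
The remaining 2×2 game on (1, 2) × (a, b) has no saddle point. Let Player I play 1 with probability p; indifference gives 7p + 3(1−p) = 3p + 8(1−p), so p = 5/9.
Similarly Player II's optimal q on a is 5/9, and the value is 7·(5/9) + (3)·(4/9) = 47/9.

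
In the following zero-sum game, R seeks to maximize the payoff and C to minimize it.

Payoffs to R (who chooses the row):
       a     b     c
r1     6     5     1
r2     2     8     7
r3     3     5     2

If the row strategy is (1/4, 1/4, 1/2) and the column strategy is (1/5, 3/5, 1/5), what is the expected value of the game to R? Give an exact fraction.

Against (1/5, 3/5, 1/5), each row's expected payoff is r1: 22/5; r2: 33/5; r3: 4.
Taking the (1/4, 1/4, 1/2)-weighted average: (1/4)·(22/5) + (1/4)·(33/5) + (1/2)·(4) = 19/4.

19/4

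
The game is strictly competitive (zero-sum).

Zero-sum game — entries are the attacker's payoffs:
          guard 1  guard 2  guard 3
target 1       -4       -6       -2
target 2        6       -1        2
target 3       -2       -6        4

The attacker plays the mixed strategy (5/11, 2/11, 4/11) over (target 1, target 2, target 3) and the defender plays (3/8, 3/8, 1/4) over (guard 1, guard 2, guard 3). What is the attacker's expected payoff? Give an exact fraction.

-49/22

Against (3/8, 3/8, 1/4), each row's expected payoff is target 1: -17/4; target 2: 19/8; target 3: -2.
Taking the (5/11, 2/11, 4/11)-weighted average: (5/11)·(-17/4) + (2/11)·(19/8) + (4/11)·(-2) = -49/22.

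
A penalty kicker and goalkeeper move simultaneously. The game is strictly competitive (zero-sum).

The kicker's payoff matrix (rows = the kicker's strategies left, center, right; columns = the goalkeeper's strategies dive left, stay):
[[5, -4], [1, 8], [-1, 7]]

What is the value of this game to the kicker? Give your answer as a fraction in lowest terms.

11/4

Row right is strictly dominated by row center, so the kicker never plays it.
The remaining 2×2 game on (left, center) × (dive left, stay) has no saddle point. Let the kicker play left with probability p; indifference gives 5p + (1−p) = −4p + 8(1−p), so p = 7/16.
Similarly the goalkeeper's optimal q on dive left is 3/4, and the value is 5·(3/4) + (-4)·(1/4) = 11/4.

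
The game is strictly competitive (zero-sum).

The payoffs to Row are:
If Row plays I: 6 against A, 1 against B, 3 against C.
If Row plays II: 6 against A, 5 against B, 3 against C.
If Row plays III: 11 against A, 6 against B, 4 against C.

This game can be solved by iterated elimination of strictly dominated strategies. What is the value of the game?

4

Row I is strictly dominated by row III (11>6, 6>1, 4>3); eliminate I.
Row II is strictly dominated by row III (11>6, 6>5, 4>3); eliminate II.
Column B is strictly dominated by C for Column (4<6); eliminate B.
Column A is strictly dominated by C for Column (4<11); eliminate A.
Only (III, C) remains, with payoff 4.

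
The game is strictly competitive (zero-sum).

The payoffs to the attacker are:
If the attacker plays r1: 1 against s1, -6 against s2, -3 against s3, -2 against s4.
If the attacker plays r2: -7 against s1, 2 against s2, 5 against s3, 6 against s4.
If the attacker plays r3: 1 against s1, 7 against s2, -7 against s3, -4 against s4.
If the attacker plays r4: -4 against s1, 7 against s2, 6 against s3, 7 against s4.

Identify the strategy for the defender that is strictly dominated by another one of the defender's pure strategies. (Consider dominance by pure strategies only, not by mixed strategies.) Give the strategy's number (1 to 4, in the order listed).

4

The defender prefers columns that give the attacker less. Compare s4 with s3: -3 < -2, 5 < 6, -7 < -4, 6 < 7.
So s3 strictly dominates s4 for the defender; s4 is strictly dominated.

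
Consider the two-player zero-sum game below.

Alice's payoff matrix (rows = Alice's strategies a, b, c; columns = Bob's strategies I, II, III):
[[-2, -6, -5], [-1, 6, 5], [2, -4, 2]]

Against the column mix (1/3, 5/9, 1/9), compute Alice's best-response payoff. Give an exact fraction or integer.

a: (-2)·(1/3) + (-6)·(5/9) + (-5)·(1/9) = -41/9.
b: (-1)·(1/3) + (6)·(5/9) + (5)·(1/9) = 32/9.
c: (2)·(1/3) + (-4)·(5/9) + (2)·(1/9) = -4/3.
The best pure response is b with expected payoff 32/9.

32/9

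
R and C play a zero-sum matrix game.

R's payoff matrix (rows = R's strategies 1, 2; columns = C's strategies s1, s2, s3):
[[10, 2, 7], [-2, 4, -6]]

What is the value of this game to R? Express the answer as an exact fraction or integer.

Column s1 is strictly dominated by s3 for C (it gives R more in every row).
The remaining 2×2 game on (1, 2) × (s2, s3) has no saddle point. Let R play 1 with probability p; indifference gives 2p + 4(1−p) = 7p − 6(1−p), so p = 2/3.
Similarly C's optimal q on s2 is 13/15, and the value is 2·(13/15) + (7)·(2/15) = 8/3.

8/3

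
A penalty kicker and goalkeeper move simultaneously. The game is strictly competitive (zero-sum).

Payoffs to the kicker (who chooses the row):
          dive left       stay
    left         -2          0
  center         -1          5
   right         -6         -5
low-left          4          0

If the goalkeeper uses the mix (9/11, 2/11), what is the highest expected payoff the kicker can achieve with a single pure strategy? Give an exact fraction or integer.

left: (-2)·(9/11) + (0)·(2/11) = -18/11.
center: (-1)·(9/11) + (5)·(2/11) = 1/11.
right: (-6)·(9/11) + (-5)·(2/11) = -64/11.
low-left: (4)·(9/11) + (0)·(2/11) = 36/11.
The best pure response is low-left with expected payoff 36/11.

36/11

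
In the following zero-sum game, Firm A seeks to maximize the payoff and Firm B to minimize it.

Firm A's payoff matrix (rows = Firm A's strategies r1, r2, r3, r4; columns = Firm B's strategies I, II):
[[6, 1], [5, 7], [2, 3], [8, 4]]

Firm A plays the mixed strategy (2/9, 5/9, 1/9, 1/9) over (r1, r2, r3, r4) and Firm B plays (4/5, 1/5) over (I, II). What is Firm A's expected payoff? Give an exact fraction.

232/45

Against (4/5, 1/5), each row's expected payoff is r1: 5; r2: 27/5; r3: 11/5; r4: 36/5.
Taking the (2/9, 5/9, 1/9, 1/9)-weighted average: (2/9)·(5) + (5/9)·(27/5) + (1/9)·(11/5) + (1/9)·(36/5) = 232/45.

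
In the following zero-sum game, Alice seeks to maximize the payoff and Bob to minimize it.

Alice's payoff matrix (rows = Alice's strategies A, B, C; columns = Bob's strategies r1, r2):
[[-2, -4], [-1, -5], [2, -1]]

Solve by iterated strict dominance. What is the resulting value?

Row B is strictly dominated by row C (2>-1, -1>-5); eliminate B.
Column r1 is strictly dominated by r2 for Bob (-4<-2, -1<2); eliminate r1.
Row A is strictly dominated by row C (-1>-4); eliminate A.
Only (C, r2) remains, with payoff -1.

-1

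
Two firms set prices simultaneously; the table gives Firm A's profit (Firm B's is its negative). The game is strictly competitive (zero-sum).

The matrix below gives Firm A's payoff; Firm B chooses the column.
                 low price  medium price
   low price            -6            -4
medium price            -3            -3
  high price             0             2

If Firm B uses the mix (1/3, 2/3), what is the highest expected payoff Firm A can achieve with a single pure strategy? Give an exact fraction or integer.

low price: (-6)·(1/3) + (-4)·(2/3) = -14/3.
medium price: (-3)·(1/3) + (-3)·(2/3) = -3.
high price: (0)·(1/3) + (2)·(2/3) = 4/3.
The best pure response is high price with expected payoff 4/3.

4/3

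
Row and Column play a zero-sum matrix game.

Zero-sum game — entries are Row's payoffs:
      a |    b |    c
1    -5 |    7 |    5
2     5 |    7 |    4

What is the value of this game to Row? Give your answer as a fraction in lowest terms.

Column b is strictly dominated by c for Column (it gives Row more in every row).
The remaining 2×2 game on (1, 2) × (a, c) has no saddle point. Let Row play 1 with probability p; indifference gives −5p + 5(1−p) = 5p + 4(1−p), so p = 1/11.
Similarly Column's optimal q on a is 1/11, and the value is -5·(1/11) + (5)·(10/11) = 45/11.

45/11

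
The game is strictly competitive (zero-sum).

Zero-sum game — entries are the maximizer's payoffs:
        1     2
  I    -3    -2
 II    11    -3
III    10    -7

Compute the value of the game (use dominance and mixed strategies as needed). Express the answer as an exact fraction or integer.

-31/15

Row III is strictly dominated by row II, so the maximizer never plays it.
The remaining 2×2 game on (I, II) × (1, 2) has no saddle point. Let the maximizer play I with probability p; indifference gives −3p + 11(1−p) = −2p − 3(1−p), so p = 14/15.
Similarly the minimizer's optimal q on 1 is 1/15, and the value is -3·(1/15) + (-2)·(14/15) = -31/15.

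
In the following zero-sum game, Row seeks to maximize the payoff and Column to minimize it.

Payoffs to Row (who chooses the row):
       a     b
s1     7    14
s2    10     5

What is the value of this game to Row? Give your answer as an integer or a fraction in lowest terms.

35/4

Row minima are 7 and 5, so Row's maximin is 7; column maxima are 10 and 14, so Column's minimax is 10. These differ, so the equilibrium is in mixed strategies.
Let Row play s1 with probability p. Column is indifferent when 7p + 10(1−p) = 14p + 5(1−p), giving p = 5/12.
Let Column play a with probability q. Row is indifferent when 7q + 14(1−q) = 10q + 5(1−q), giving q = 3/4.
The value is 7·(3/4) + (14)·(1/4) = 35/4.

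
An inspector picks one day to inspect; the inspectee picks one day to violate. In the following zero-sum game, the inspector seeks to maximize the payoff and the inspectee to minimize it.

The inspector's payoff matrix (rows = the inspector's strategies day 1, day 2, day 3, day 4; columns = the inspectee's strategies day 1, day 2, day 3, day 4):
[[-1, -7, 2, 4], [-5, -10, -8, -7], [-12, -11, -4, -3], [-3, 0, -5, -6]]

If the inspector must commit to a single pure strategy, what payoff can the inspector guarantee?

-6

The worst-case payoff for each row is day 1: -7, day 2: -10, day 3: -12, day 4: -6.
The best of these is -6.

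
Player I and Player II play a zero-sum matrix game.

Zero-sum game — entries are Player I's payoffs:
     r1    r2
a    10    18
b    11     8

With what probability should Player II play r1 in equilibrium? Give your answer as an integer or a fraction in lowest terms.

10/11

Row minima are 10 and 8, so Player I's maximin is 10; column maxima are 11 and 18, so Player II's minimax is 11. These differ, so the equilibrium is in mixed strategies.
Let Player II play r1 with probability q. Player I is indifferent when 10q + 18(1−q) = 11q + 8(1−q), giving q = 10/11.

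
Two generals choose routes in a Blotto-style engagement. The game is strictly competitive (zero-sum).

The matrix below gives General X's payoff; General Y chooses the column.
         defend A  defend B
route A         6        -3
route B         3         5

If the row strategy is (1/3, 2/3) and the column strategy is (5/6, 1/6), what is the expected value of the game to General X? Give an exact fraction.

Against (5/6, 1/6), each row's expected payoff is route A: 9/2; route B: 10/3.
Taking the (1/3, 2/3)-weighted average: (1/3)·(9/2) + (2/3)·(10/3) = 67/18.

67/18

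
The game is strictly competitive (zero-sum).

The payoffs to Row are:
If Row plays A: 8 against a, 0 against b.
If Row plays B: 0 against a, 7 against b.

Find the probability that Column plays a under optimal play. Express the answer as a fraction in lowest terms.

Row minima are 0 and 0, so Row's maximin is 0; column maxima are 8 and 7, so Column's minimax is 7. These differ, so the equilibrium is in mixed strategies.
Let Column play a with probability q. Row is indifferent when 8q = 7(1−q), giving q = 7/15.

7/15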